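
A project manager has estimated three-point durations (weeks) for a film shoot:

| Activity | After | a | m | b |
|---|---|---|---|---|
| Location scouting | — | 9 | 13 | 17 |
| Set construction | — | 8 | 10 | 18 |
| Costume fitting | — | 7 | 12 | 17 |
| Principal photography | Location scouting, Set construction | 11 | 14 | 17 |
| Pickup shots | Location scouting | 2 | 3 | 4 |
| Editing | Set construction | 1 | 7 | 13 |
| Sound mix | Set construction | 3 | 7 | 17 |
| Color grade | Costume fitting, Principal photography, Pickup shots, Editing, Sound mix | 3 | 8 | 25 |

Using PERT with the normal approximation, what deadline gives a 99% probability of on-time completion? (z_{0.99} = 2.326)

te_Location scouting = (9 + 4·13 + 17)/6 = 78/6 = 13; σ²_Location scouting = ((17−9)/6)² = 1.778
te_Set construction = (8 + 4·10 + 18)/6 = 66/6 = 11; σ²_Set construction = ((18−8)/6)² = 2.778
te_Costume fitting = (7 + 4·12 + 17)/6 = 72/6 = 12; σ²_Costume fitting = ((17−7)/6)² = 2.778
te_Principal photography = (11 + 4·14 + 17)/6 = 84/6 = 14; σ²_Principal photography = ((17−11)/6)² = 1.000
te_Pickup shots = (2 + 4·3 + 4)/6 = 18/6 = 3; σ²_Pickup shots = ((4−2)/6)² = 0.111
te_Editing = (1 + 4·7 + 13)/6 = 42/6 = 7; σ²_Editing = ((13−1)/6)² = 4.000
te_Sound mix = (3 + 4·7 + 17)/6 = 48/6 = 8; σ²_Sound mix = ((17−3)/6)² = 5.444
te_Color grade = (3 + 4·8 + 25)/6 = 60/6 = 10; σ²_Color grade = ((25−3)/6)² = 13.444

Forward pass:
ES_Location scouting = 0; EF_Location scouting = 13
ES_Set construction = 0; EF_Set construction = 11
ES_Costume fitting = 0; EF_Costume fitting = 12
ES_Principal photography = max(EF_Location scouting=13, EF_Set construction=11) = 13; EF_Principal photography = 13+14 = 27
ES_Pickup shots = 13; EF_Pickup shots = 13+3 = 16
ES_Editing = 11; EF_Editing = 11+7 = 18
ES_Sound mix = 11; EF_Sound mix = 11+8 = 19
ES_Color grade = max(EF_Costume fitting=12, EF_Principal photography=27, EF_Pickup shots=16, EF_Editing=18, EF_Sound mix=19) = 27; EF_Color grade = 27+10 = 37
Expected project duration μ = 37 weeks. Critical path: Location scouting → Principal photography → Color grade.

Variance along critical path = 1.778 + 1.000 + 13.444 = 16.222; σ = 4.028 weeks.
D = μ + z·σ = 37 + 2.326·4.028 = 46.4 weeks

46.4 weeks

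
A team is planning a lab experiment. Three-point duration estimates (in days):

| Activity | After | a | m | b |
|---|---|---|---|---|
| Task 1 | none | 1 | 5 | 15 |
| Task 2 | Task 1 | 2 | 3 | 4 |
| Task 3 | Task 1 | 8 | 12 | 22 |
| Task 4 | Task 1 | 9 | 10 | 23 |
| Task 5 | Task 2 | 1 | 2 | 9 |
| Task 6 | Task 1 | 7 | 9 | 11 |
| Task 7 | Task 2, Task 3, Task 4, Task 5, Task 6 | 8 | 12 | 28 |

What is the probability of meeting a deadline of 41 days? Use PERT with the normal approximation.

0.956

te_Task 1 = (1 + 4·5 + 15)/6 = 36/6 = 6; σ²_Task 1 = ((15−1)/6)² = 5.444
te_Task 2 = (2 + 4·3 + 4)/6 = 18/6 = 3; σ²_Task 2 = ((4−2)/6)² = 0.111
te_Task 3 = (8 + 4·12 + 22)/6 = 78/6 = 13; σ²_Task 3 = ((22−8)/6)² = 5.444
te_Task 4 = (9 + 4·10 + 23)/6 = 72/6 = 12; σ²_Task 4 = ((23−9)/6)² = 5.444
te_Task 5 = (1 + 4·2 + 9)/6 = 18/6 = 3; σ²_Task 5 = ((9−1)/6)² = 1.778
te_Task 6 = (7 + 4·9 + 11)/6 = 54/6 = 9; σ²_Task 6 = ((11−7)/6)² = 0.444
te_Task 7 = (8 + 4·12 + 28)/6 = 84/6 = 14; σ²_Task 7 = ((28−8)/6)² = 11.111

Forward pass:
ES_Task 1 = 0; EF_Task 1 = 6
ES_Task 2 = 6; EF_Task 2 = 6+3 = 9
ES_Task 3 = 6; EF_Task 3 = 6+13 = 19
ES_Task 4 = 6; EF_Task 4 = 6+12 = 18
ES_Task 5 = 9; EF_Task 5 = 9+3 = 12
ES_Task 6 = 6; EF_Task 6 = 6+9 = 15
ES_Task 7 = max(EF_Task 2=9, EF_Task 3=19, EF_Task 4=18, EF_Task 5=12, EF_Task 6=15) = 19; EF_Task 7 = 19+14 = 33
Expected project duration μ = 33 days. Critical path: Task 1 → Task 3 → Task 7.

Variance along critical path = 5.444 + 5.444 + 11.111 = 22.000; σ = √22.000 = 4.690 days.
Z = (41 − 33) / 4.690 = 1.706
P(T ≤ 41) = Φ(1.706) ≈ 0.956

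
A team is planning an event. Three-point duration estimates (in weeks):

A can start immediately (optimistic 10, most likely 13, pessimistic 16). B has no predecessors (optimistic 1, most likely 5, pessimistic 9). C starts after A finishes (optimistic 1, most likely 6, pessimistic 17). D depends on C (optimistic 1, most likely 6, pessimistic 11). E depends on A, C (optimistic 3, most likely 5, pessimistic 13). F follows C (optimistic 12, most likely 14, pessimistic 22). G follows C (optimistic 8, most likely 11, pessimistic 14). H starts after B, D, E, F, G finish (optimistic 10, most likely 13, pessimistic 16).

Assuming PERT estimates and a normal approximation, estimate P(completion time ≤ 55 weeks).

te_A = (10 + 4·13 + 16)/6 = 78/6 = 13; σ²_A = ((16−10)/6)² = 1.000
te_B = (1 + 4·5 + 9)/6 = 30/6 = 5; σ²_B = ((9−1)/6)² = 1.778
te_C = (1 + 4·6 + 17)/6 = 42/6 = 7; σ²_C = ((17−1)/6)² = 7.111
te_D = (1 + 4·6 + 11)/6 = 36/6 = 6; σ²_D = ((11−1)/6)² = 2.778
te_E = (3 + 4·5 + 13)/6 = 36/6 = 6; σ²_E = ((13−3)/6)² = 2.778
te_F = (12 + 4·14 + 22)/6 = 90/6 = 15; σ²_F = ((22−12)/6)² = 2.778
te_G = (8 + 4·11 + 14)/6 = 66/6 = 11; σ²_G = ((14−8)/6)² = 1.000
te_H = (10 + 4·13 + 16)/6 = 78/6 = 13; σ²_H = ((16−10)/6)² = 1.000

Forward pass:
ES_A = 0; EF_A = 13
ES_B = 0; EF_B = 5
ES_C = 13; EF_C = 13+7 = 20
ES_D = 20; EF_D = 20+6 = 26
ES_E = max(EF_A=13, EF_C=20) = 20; EF_E = 20+6 = 26
ES_F = 20; EF_F = 20+15 = 35
ES_G = 20; EF_G = 20+11 = 31
ES_H = max(EF_B=5, EF_D=26, EF_E=26, EF_F=35, EF_G=31) = 35; EF_H = 35+13 = 48
Expected project duration μ = 48 weeks. Critical path: A → C → F → H.

Variance along critical path = 1.000 + 7.111 + 2.778 + 1.000 = 11.889; σ = √11.889 = 3.448 weeks.
Z = (55 − 48) / 3.448 = 2.030
P(T ≤ 55) = Φ(2.030) ≈ 0.979

0.979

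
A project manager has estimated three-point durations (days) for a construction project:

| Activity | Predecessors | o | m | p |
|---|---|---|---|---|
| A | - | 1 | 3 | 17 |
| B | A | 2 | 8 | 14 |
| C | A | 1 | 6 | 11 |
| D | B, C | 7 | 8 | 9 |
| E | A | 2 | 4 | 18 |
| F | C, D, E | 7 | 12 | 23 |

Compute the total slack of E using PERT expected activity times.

10 days

te_A = (1 + 4·3 + 17)/6 = 30/6 = 5
te_B = (2 + 4·8 + 14)/6 = 48/6 = 8
te_C = (1 + 4·6 + 11)/6 = 36/6 = 6
te_D = (7 + 4·8 + 9)/6 = 48/6 = 8
te_E = (2 + 4·4 + 18)/6 = 36/6 = 6
te_F = (7 + 4·12 + 23)/6 = 78/6 = 13

Forward pass:
ES_A = 0; EF_A = 5
ES_B = 5; EF_B = 5+8 = 13
ES_C = 5; EF_C = 5+6 = 11
ES_D = max(EF_B=13, EF_C=11) = 13; EF_D = 13+8 = 21
ES_E = 5; EF_E = 5+6 = 11
ES_F = max(EF_C=11, EF_D=21, EF_E=11) = 21; EF_F = 21+13 = 34
Expected project duration μ = 34 days. Critical path: A → B → D → F.

Backward pass:
LF_F = 34; LS_F = 34−13 = 21
LF_E = LS_F = 21; LS_E = 21−6 = 15
LF_D = LS_F = 21; LS_D = 21−8 = 13
LF_C = min(LS_D=13, LS_F=21) = 13; LS_C = 13−6 = 7
LF_B = LS_D = 13; LS_B = 13−8 = 5
LF_A = min(LS_B=5, LS_C=7, LS_E=15) = 5; LS_A = 5−5 = 0
Slack_E = LS_E − ES_E = 15 − 5 = 10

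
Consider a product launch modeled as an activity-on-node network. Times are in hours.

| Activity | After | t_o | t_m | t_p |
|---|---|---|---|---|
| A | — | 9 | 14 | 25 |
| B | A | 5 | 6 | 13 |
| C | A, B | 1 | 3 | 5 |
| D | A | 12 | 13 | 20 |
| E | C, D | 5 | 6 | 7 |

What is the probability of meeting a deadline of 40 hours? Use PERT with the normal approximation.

te_A = (9 + 4·14 + 25)/6 = 90/6 = 15; σ²_A = ((25−9)/6)² = 7.111
te_B = (5 + 4·6 + 13)/6 = 42/6 = 7; σ²_B = ((13−5)/6)² = 1.778
te_C = (1 + 4·3 + 5)/6 = 18/6 = 3; σ²_C = ((5−1)/6)² = 0.444
te_D = (12 + 4·13 + 20)/6 = 84/6 = 14; σ²_D = ((20−12)/6)² = 1.778
te_E = (5 + 4·6 + 7)/6 = 36/6 = 6; σ²_E = ((7−5)/6)² = 0.111

Forward pass:
ES_A = 0; EF_A = 15
ES_B = 15; EF_B = 15+7 = 22
ES_C = max(EF_A=15, EF_B=22) = 22; EF_C = 22+3 = 25
ES_D = 15; EF_D = 15+14 = 29
ES_E = max(EF_C=25, EF_D=29) = 29; EF_E = 29+6 = 35
Expected project duration μ = 35 hours. Critical path: A → D → E.

Variance along critical path = 7.111 + 1.778 + 0.111 = 9.000; σ = √9.000 = 3.000 hours.
Z = (40 − 35) / 3.000 = 1.667
P(T ≤ 40) = Φ(1.667) ≈ 0.952

0.952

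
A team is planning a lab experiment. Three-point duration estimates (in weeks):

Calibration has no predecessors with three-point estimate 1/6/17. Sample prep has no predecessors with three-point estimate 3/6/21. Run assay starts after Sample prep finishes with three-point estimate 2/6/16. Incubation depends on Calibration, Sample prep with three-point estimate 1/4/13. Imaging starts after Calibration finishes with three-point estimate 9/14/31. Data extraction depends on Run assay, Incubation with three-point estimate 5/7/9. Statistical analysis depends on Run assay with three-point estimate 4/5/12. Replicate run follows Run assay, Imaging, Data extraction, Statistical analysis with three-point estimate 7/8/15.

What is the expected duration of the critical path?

32 weeks

te_Calibration = (1 + 4·6 + 17)/6 = 42/6 = 7
te_Sample prep = (3 + 4·6 + 21)/6 = 48/6 = 8
te_Run assay = (2 + 4·6 + 16)/6 = 42/6 = 7
te_Incubation = (1 + 4·4 + 13)/6 = 30/6 = 5
te_Imaging = (9 + 4·14 + 31)/6 = 96/6 = 16
te_Data extraction = (5 + 4·7 + 9)/6 = 42/6 = 7
te_Statistical analysis = (4 + 4·5 + 12)/6 = 36/6 = 6
te_Replicate run = (7 + 4·8 + 15)/6 = 54/6 = 9

Forward pass:
ES_Calibration = 0; EF_Calibration = 7
ES_Sample prep = 0; EF_Sample prep = 8
ES_Run assay = 8; EF_Run assay = 8+7 = 15
ES_Incubation = max(EF_Calibration=7, EF_Sample prep=8) = 8; EF_Incubation = 8+5 = 13
ES_Imaging = 7; EF_Imaging = 7+16 = 23
ES_Data extraction = max(EF_Run assay=15, EF_Incubation=13) = 15; EF_Data extraction = 15+7 = 22
ES_Statistical analysis = 15; EF_Statistical analysis = 15+6 = 21
ES_Replicate run = max(EF_Run assay=15, EF_Imaging=23, EF_Data extraction=22, EF_Statistical analysis=21) = 23; EF_Replicate run = 23+9 = 32
Expected project duration μ = 32 weeks. Critical path: Calibration → Imaging → Replicate run.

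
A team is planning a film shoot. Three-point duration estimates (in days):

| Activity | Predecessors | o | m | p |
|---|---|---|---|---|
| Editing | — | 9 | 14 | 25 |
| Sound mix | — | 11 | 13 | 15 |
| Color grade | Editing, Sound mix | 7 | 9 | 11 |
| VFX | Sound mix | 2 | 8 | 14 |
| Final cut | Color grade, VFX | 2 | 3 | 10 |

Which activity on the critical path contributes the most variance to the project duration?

te_Editing = (9 + 4·14 + 25)/6 = 90/6 = 15; σ²_Editing = ((25−9)/6)² = 7.111
te_Sound mix = (11 + 4·13 + 15)/6 = 78/6 = 13; σ²_Sound mix = ((15−11)/6)² = 0.444
te_Color grade = (7 + 4·9 + 11)/6 = 54/6 = 9; σ²_Color grade = ((11−7)/6)² = 0.444
te_VFX = (2 + 4·8 + 14)/6 = 48/6 = 8; σ²_VFX = ((14−2)/6)² = 4.000
te_Final cut = (2 + 4·3 + 10)/6 = 24/6 = 4; σ²_Final cut = ((10−2)/6)² = 1.778

Forward pass:
ES_Editing = 0; EF_Editing = 15
ES_Sound mix = 0; EF_Sound mix = 13
ES_Color grade = max(EF_Editing=15, EF_Sound mix=13) = 15; EF_Color grade = 15+9 = 24
ES_VFX = 13; EF_VFX = 13+8 = 21
ES_Final cut = max(EF_Color grade=24, EF_VFX=21) = 24; EF_Final cut = 24+4 = 28
Expected project duration μ = 28 days. Critical path: Editing → Color grade → Final cut.

Variances on critical path: σ²_Editing=7.111, σ²_Color grade=0.444, σ²_Final cut=1.778.
Largest is σ²_Editing = 7.111.

Editing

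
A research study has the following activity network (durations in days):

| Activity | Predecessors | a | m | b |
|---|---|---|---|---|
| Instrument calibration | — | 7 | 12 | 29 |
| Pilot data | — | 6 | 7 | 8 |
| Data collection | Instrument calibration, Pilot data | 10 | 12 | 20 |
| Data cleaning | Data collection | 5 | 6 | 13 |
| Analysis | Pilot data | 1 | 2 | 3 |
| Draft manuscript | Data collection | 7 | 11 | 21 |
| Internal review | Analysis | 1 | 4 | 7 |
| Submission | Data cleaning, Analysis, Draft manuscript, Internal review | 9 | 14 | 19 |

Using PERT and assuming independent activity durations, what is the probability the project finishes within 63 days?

0.978

te_Instrument calibration = (7 + 4·12 + 29)/6 = 84/6 = 14; σ²_Instrument calibration = ((29−7)/6)² = 13.444
te_Pilot data = (6 + 4·7 + 8)/6 = 42/6 = 7; σ²_Pilot data = ((8−6)/6)² = 0.111
te_Data collection = (10 + 4·12 + 20)/6 = 78/6 = 13; σ²_Data collection = ((20−10)/6)² = 2.778
te_Data cleaning = (5 + 4·6 + 13)/6 = 42/6 = 7; σ²_Data cleaning = ((13−5)/6)² = 1.778
te_Analysis = (1 + 4·2 + 3)/6 = 12/6 = 2; σ²_Analysis = ((3−1)/6)² = 0.111
te_Draft manuscript = (7 + 4·11 + 21)/6 = 72/6 = 12; σ²_Draft manuscript = ((21−7)/6)² = 5.444
te_Internal review = (1 + 4·4 + 7)/6 = 24/6 = 4; σ²_Internal review = ((7−1)/6)² = 1.000
te_Submission = (9 + 4·14 + 19)/6 = 84/6 = 14; σ²_Submission = ((19−9)/6)² = 2.778

Forward pass:
ES_Instrument calibration = 0; EF_Instrument calibration = 14
ES_Pilot data = 0; EF_Pilot data = 7
ES_Data collection = max(EF_Instrument calibration=14, EF_Pilot data=7) = 14; EF_Data collection = 14+13 = 27
ES_Data cleaning = 27; EF_Data cleaning = 27+7 = 34
ES_Analysis = 7; EF_Analysis = 7+2 = 9
ES_Draft manuscript = 27; EF_Draft manuscript = 27+12 = 39
ES_Internal review = 9; EF_Internal review = 9+4 = 13
ES_Submission = max(EF_Data cleaning=34, EF_Analysis=9, EF_Draft manuscript=39, EF_Internal review=13) = 39; EF_Submission = 39+14 = 53
Expected project duration μ = 53 days. Critical path: Instrument calibration → Data collection → Draft manuscript → Submission.

Variance along critical path = 13.444 + 2.778 + 5.444 + 2.778 = 24.444; σ = √24.444 = 4.944 days.
Z = (63 − 53) / 4.944 = 2.023
P(T ≤ 63) = Φ(2.023) ≈ 0.978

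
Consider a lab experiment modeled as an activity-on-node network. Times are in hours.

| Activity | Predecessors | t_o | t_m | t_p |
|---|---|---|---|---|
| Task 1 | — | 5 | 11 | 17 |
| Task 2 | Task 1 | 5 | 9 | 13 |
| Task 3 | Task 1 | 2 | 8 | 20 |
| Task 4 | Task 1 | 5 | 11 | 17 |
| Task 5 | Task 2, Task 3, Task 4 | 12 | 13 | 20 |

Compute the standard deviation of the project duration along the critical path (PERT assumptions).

3.13 hours

te_Task 1 = (5 + 4·11 + 17)/6 = 66/6 = 11; σ²_Task 1 = ((17−5)/6)² = 4.000
te_Task 2 = (5 + 4·9 + 13)/6 = 54/6 = 9; σ²_Task 2 = ((13−5)/6)² = 1.778
te_Task 3 = (2 + 4·8 + 20)/6 = 54/6 = 9; σ²_Task 3 = ((20−2)/6)² = 9.000
te_Task 4 = (5 + 4·11 + 17)/6 = 66/6 = 11; σ²_Task 4 = ((17−5)/6)² = 4.000
te_Task 5 = (12 + 4·13 + 20)/6 = 84/6 = 14; σ²_Task 5 = ((20−12)/6)² = 1.778

Forward pass:
ES_Task 1 = 0; EF_Task 1 = 11
ES_Task 2 = 11; EF_Task 2 = 11+9 = 20
ES_Task 3 = 11; EF_Task 3 = 11+9 = 20
ES_Task 4 = 11; EF_Task 4 = 11+11 = 22
ES_Task 5 = max(EF_Task 2=20, EF_Task 3=20, EF_Task 4=22) = 22; EF_Task 5 = 22+14 = 36
Expected project duration μ = 36 hours. Critical path: Task 1 → Task 4 → Task 5.

Variance along critical path = 4.000 + 4.000 + 1.778 = 9.778
σ = √9.778 = 3.127 hours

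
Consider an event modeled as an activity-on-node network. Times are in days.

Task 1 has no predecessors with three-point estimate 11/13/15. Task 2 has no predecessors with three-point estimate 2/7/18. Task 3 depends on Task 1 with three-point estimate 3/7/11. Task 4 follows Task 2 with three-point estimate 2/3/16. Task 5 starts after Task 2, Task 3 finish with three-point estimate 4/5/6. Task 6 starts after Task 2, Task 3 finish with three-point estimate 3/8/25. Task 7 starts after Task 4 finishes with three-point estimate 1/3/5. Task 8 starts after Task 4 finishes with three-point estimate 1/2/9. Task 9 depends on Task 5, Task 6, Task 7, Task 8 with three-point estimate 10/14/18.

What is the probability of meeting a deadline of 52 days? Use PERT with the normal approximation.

0.972

te_Task 1 = (11 + 4·13 + 15)/6 = 78/6 = 13; σ²_Task 1 = ((15−11)/6)² = 0.444
te_Task 2 = (2 + 4·7 + 18)/6 = 48/6 = 8; σ²_Task 2 = ((18−2)/6)² = 7.111
te_Task 3 = (3 + 4·7 + 11)/6 = 42/6 = 7; σ²_Task 3 = ((11−3)/6)² = 1.778
te_Task 4 = (2 + 4·3 + 16)/6 = 30/6 = 5; σ²_Task 4 = ((16−2)/6)² = 5.444
te_Task 5 = (4 + 4·5 + 6)/6 = 30/6 = 5; σ²_Task 5 = ((6−4)/6)² = 0.111
te_Task 6 = (3 + 4·8 + 25)/6 = 60/6 = 10; σ²_Task 6 = ((25−3)/6)² = 13.444
te_Task 7 = (1 + 4·3 + 5)/6 = 18/6 = 3; σ²_Task 7 = ((5−1)/6)² = 0.444
te_Task 8 = (1 + 4·2 + 9)/6 = 18/6 = 3; σ²_Task 8 = ((9−1)/6)² = 1.778
te_Task 9 = (10 + 4·14 + 18)/6 = 84/6 = 14; σ²_Task 9 = ((18−10)/6)² = 1.778

Forward pass:
ES_Task 1 = 0; EF_Task 1 = 13
ES_Task 2 = 0; EF_Task 2 = 8
ES_Task 3 = 13; EF_Task 3 = 13+7 = 20
ES_Task 4 = 8; EF_Task 4 = 8+5 = 13
ES_Task 5 = max(EF_Task 2=8, EF_Task 3=20) = 20; EF_Task 5 = 20+5 = 25
ES_Task 6 = max(EF_Task 2=8, EF_Task 3=20) = 20; EF_Task 6 = 20+10 = 30
ES_Task 7 = 13; EF_Task 7 = 13+3 = 16
ES_Task 8 = 13; EF_Task 8 = 13+3 = 16
ES_Task 9 = max(EF_Task 5=25, EF_Task 6=30, EF_Task 7=16, EF_Task 8=16) = 30; EF_Task 9 = 30+14 = 44
Expected project duration μ = 44 days. Critical path: Task 1 → Task 3 → Task 6 → Task 9.

Variance along critical path = 0.444 + 1.778 + 13.444 + 1.778 = 17.444; σ = √17.444 = 4.177 days.
Z = (52 − 44) / 4.177 = 1.915
P(T ≤ 52) = Φ(1.915) ≈ 0.972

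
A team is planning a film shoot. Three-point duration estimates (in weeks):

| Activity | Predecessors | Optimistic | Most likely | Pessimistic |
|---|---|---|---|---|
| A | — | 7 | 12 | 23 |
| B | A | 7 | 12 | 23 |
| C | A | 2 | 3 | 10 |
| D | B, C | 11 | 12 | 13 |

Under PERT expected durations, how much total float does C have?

te_A = (7 + 4·12 + 23)/6 = 78/6 = 13
te_B = (7 + 4·12 + 23)/6 = 78/6 = 13
te_C = (2 + 4·3 + 10)/6 = 24/6 = 4
te_D = (11 + 4·12 + 13)/6 = 72/6 = 12

Forward pass:
ES_A = 0; EF_A = 13
ES_B = 13; EF_B = 13+13 = 26
ES_C = 13; EF_C = 13+4 = 17
ES_D = max(EF_B=26, EF_C=17) = 26; EF_D = 26+12 = 38
Expected project duration μ = 38 weeks. Critical path: A → B → D.

Backward pass:
LF_D = 38; LS_D = 38−12 = 26
LF_C = LS_D = 26; LS_C = 26−4 = 22
LF_B = LS_D = 26; LS_B = 26−13 = 13
LF_A = min(LS_B=13, LS_C=22) = 13; LS_A = 13−13 = 0
Slack_C = LS_C − ES_C = 22 − 13 = 9

9 weeks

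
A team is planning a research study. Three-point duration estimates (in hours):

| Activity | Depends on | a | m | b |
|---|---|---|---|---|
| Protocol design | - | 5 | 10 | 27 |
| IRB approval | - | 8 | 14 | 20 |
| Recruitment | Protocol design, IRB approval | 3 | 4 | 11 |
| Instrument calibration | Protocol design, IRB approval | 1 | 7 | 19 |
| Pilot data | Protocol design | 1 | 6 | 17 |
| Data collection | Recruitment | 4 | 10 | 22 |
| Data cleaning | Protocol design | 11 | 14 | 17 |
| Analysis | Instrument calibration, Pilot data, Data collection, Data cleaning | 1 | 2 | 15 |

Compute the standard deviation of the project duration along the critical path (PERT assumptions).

te_Protocol design = (5 + 4·10 + 27)/6 = 72/6 = 12; σ²_Protocol design = ((27−5)/6)² = 13.444
te_IRB approval = (8 + 4·14 + 20)/6 = 84/6 = 14; σ²_IRB approval = ((20−8)/6)² = 4.000
te_Recruitment = (3 + 4·4 + 11)/6 = 30/6 = 5; σ²_Recruitment = ((11−3)/6)² = 1.778
te_Instrument calibration = (1 + 4·7 + 19)/6 = 48/6 = 8; σ²_Instrument calibration = ((19−1)/6)² = 9.000
te_Pilot data = (1 + 4·6 + 17)/6 = 42/6 = 7; σ²_Pilot data = ((17−1)/6)² = 7.111
te_Data collection = (4 + 4·10 + 22)/6 = 66/6 = 11; σ²_Data collection = ((22−4)/6)² = 9.000
te_Data cleaning = (11 + 4·14 + 17)/6 = 84/6 = 14; σ²_Data cleaning = ((17−11)/6)² = 1.000
te_Analysis = (1 + 4·2 + 15)/6 = 24/6 = 4; σ²_Analysis = ((15−1)/6)² = 5.444

Forward pass:
ES_Protocol design = 0; EF_Protocol design = 12
ES_IRB approval = 0; EF_IRB approval = 14
ES_Recruitment = max(EF_Protocol design=12, EF_IRB approval=14) = 14; EF_Recruitment = 14+5 = 19
ES_Instrument calibration = max(EF_Protocol design=12, EF_IRB approval=14) = 14; EF_Instrument calibration = 14+8 = 22
ES_Pilot data = 12; EF_Pilot data = 12+7 = 19
ES_Data collection = 19; EF_Data collection = 19+11 = 30
ES_Data cleaning = 12; EF_Data cleaning = 12+14 = 26
ES_Analysis = max(EF_Instrument calibration=22, EF_Pilot data=19, EF_Data collection=30, EF_Data cleaning=26) = 30; EF_Analysis = 30+4 = 34
Expected project duration μ = 34 hours. Critical path: IRB approval → Recruitment → Data collection → Analysis.

Variance along critical path = 4.000 + 1.778 + 9.000 + 5.444 = 20.222
σ = √20.222 = 4.497 hours

4.50 hours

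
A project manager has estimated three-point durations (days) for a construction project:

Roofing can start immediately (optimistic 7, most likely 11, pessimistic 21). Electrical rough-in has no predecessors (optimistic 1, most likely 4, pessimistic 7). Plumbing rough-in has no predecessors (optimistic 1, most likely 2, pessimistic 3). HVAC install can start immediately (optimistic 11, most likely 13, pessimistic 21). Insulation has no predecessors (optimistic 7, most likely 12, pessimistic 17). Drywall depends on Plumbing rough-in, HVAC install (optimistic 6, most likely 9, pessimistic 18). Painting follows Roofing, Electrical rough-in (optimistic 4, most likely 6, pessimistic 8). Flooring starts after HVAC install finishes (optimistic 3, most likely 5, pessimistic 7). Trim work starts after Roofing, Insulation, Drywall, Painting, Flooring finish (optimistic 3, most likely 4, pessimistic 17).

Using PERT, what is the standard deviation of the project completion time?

3.50 days

te_Roofing = (7 + 4·11 + 21)/6 = 72/6 = 12; σ²_Roofing = ((21−7)/6)² = 5.444
te_Electrical rough-in = (1 + 4·4 + 7)/6 = 24/6 = 4; σ²_Electrical rough-in = ((7−1)/6)² = 1.000
te_Plumbing rough-in = (1 + 4·2 + 3)/6 = 12/6 = 2; σ²_Plumbing rough-in = ((3−1)/6)² = 0.111
te_HVAC install = (11 + 4·13 + 21)/6 = 84/6 = 14; σ²_HVAC install = ((21−11)/6)² = 2.778
te_Insulation = (7 + 4·12 + 17)/6 = 72/6 = 12; σ²_Insulation = ((17−7)/6)² = 2.778
te_Drywall = (6 + 4·9 + 18)/6 = 60/6 = 10; σ²_Drywall = ((18−6)/6)² = 4.000
te_Painting = (4 + 4·6 + 8)/6 = 36/6 = 6; σ²_Painting = ((8−4)/6)² = 0.444
te_Flooring = (3 + 4·5 + 7)/6 = 30/6 = 5; σ²_Flooring = ((7−3)/6)² = 0.444
te_Trim work = (3 + 4·4 + 17)/6 = 36/6 = 6; σ²_Trim work = ((17−3)/6)² = 5.444

Forward pass:
ES_Roofing = 0; EF_Roofing = 12
ES_Electrical rough-in = 0; EF_Electrical rough-in = 4
ES_Plumbing rough-in = 0; EF_Plumbing rough-in = 2
ES_HVAC install = 0; EF_HVAC install = 14
ES_Insulation = 0; EF_Insulation = 12
ES_Drywall = max(EF_Plumbing rough-in=2, EF_HVAC install=14) = 14; EF_Drywall = 14+10 = 24
ES_Painting = max(EF_Roofing=12, EF_Electrical rough-in=4) = 12; EF_Painting = 12+6 = 18
ES_Flooring = 14; EF_Flooring = 14+5 = 19
ES_Trim work = max(EF_Roofing=12, EF_Insulation=12, EF_Drywall=24, EF_Painting=18, EF_Flooring=19) = 24; EF_Trim work = 24+6 = 30
Expected project duration μ = 30 days. Critical path: HVAC install → Drywall → Trim work.

Variance along critical path = 2.778 + 4.000 + 5.444 = 12.222
σ = √12.222 = 3.496 days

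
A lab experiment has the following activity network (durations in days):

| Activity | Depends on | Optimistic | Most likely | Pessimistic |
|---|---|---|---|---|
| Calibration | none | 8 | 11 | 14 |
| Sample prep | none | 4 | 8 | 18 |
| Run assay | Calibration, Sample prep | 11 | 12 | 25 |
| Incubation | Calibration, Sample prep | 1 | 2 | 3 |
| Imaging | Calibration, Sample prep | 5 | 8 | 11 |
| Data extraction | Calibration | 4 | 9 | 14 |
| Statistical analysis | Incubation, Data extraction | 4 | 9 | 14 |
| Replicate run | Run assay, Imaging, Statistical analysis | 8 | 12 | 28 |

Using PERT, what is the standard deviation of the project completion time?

te_Calibration = (8 + 4·11 + 14)/6 = 66/6 = 11; σ²_Calibration = ((14−8)/6)² = 1.000
te_Sample prep = (4 + 4·8 + 18)/6 = 54/6 = 9; σ²_Sample prep = ((18−4)/6)² = 5.444
te_Run assay = (11 + 4·12 + 25)/6 = 84/6 = 14; σ²_Run assay = ((25−11)/6)² = 5.444
te_Incubation = (1 + 4·2 + 3)/6 = 12/6 = 2; σ²_Incubation = ((3−1)/6)² = 0.111
te_Imaging = (5 + 4·8 + 11)/6 = 48/6 = 8; σ²_Imaging = ((11−5)/6)² = 1.000
te_Data extraction = (4 + 4·9 + 14)/6 = 54/6 = 9; σ²_Data extraction = ((14−4)/6)² = 2.778
te_Statistical analysis = (4 + 4·9 + 14)/6 = 54/6 = 9; σ²_Statistical analysis = ((14−4)/6)² = 2.778
te_Replicate run = (8 + 4·12 + 28)/6 = 84/6 = 14; σ²_Replicate run = ((28−8)/6)² = 11.111

Forward pass:
ES_Calibration = 0; EF_Calibration = 11
ES_Sample prep = 0; EF_Sample prep = 9
ES_Run assay = max(EF_Calibration=11, EF_Sample prep=9) = 11; EF_Run assay = 11+14 = 25
ES_Incubation = max(EF_Calibration=11, EF_Sample prep=9) = 11; EF_Incubation = 11+2 = 13
ES_Imaging = max(EF_Calibration=11, EF_Sample prep=9) = 11; EF_Imaging = 11+8 = 19
ES_Data extraction = 11; EF_Data extraction = 11+9 = 20
ES_Statistical analysis = max(EF_Incubation=13, EF_Data extraction=20) = 20; EF_Statistical analysis = 20+9 = 29
ES_Replicate run = max(EF_Run assay=25, EF_Imaging=19, EF_Statistical analysis=29) = 29; EF_Replicate run = 29+14 = 43
Expected project duration μ = 43 days. Critical path: Calibration → Data extraction → Statistical analysis → Replicate run.

Variance along critical path = 1.000 + 2.778 + 2.778 + 11.111 = 17.667
σ = √17.667 = 4.203 days

4.20 days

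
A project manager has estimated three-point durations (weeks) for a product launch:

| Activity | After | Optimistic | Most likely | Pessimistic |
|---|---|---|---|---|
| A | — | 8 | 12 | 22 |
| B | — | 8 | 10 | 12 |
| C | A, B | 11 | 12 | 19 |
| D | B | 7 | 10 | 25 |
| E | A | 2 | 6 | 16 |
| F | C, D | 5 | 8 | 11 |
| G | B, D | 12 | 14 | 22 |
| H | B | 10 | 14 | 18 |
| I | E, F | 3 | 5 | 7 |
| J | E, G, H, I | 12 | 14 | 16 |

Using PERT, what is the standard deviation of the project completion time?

3.02 weeks

te_A = (8 + 4·12 + 22)/6 = 78/6 = 13; σ²_A = ((22−8)/6)² = 5.444
te_B = (8 + 4·10 + 12)/6 = 60/6 = 10; σ²_B = ((12−8)/6)² = 0.444
te_C = (11 + 4·12 + 19)/6 = 78/6 = 13; σ²_C = ((19−11)/6)² = 1.778
te_D = (7 + 4·10 + 25)/6 = 72/6 = 12; σ²_D = ((25−7)/6)² = 9.000
te_E = (2 + 4·6 + 16)/6 = 42/6 = 7; σ²_E = ((16−2)/6)² = 5.444
te_F = (5 + 4·8 + 11)/6 = 48/6 = 8; σ²_F = ((11−5)/6)² = 1.000
te_G = (12 + 4·14 + 22)/6 = 90/6 = 15; σ²_G = ((22−12)/6)² = 2.778
te_H = (10 + 4·14 + 18)/6 = 84/6 = 14; σ²_H = ((18−10)/6)² = 1.778
te_I = (3 + 4·5 + 7)/6 = 30/6 = 5; σ²_I = ((7−3)/6)² = 0.444
te_J = (12 + 4·14 + 16)/6 = 84/6 = 14; σ²_J = ((16−12)/6)² = 0.444

Forward pass:
ES_A = 0; EF_A = 13
ES_B = 0; EF_B = 10
ES_C = max(EF_A=13, EF_B=10) = 13; EF_C = 13+13 = 26
ES_D = 10; EF_D = 10+12 = 22
ES_E = 13; EF_E = 13+7 = 20
ES_F = max(EF_C=26, EF_D=22) = 26; EF_F = 26+8 = 34
ES_G = max(EF_B=10, EF_D=22) = 22; EF_G = 22+15 = 37
ES_H = 10; EF_H = 10+14 = 24
ES_I = max(EF_E=20, EF_F=34) = 34; EF_I = 34+5 = 39
ES_J = max(EF_E=20, EF_G=37, EF_H=24, EF_I=39) = 39; EF_J = 39+14 = 53
Expected project duration μ = 53 weeks. Critical path: A → C → F → I → J.

Variance along critical path = 5.444 + 1.778 + 1.000 + 0.444 + 0.444 = 9.111
σ = √9.111 = 3.018 weeks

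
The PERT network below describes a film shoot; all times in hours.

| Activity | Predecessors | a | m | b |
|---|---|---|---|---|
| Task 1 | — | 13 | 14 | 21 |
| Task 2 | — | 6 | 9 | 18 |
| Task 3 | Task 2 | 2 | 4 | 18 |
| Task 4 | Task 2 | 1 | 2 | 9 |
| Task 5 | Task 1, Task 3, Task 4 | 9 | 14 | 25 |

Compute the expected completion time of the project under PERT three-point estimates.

31 hours

te_Task 1 = (13 + 4·14 + 21)/6 = 90/6 = 15
te_Task 2 = (6 + 4·9 + 18)/6 = 60/6 = 10
te_Task 3 = (2 + 4·4 + 18)/6 = 36/6 = 6
te_Task 4 = (1 + 4·2 + 9)/6 = 18/6 = 3
te_Task 5 = (9 + 4·14 + 25)/6 = 90/6 = 15

Forward pass:
ES_Task 1 = 0; EF_Task 1 = 15
ES_Task 2 = 0; EF_Task 2 = 10
ES_Task 3 = 10; EF_Task 3 = 10+6 = 16
ES_Task 4 = 10; EF_Task 4 = 10+3 = 13
ES_Task 5 = max(EF_Task 1=15, EF_Task 3=16, EF_Task 4=13) = 16; EF_Task 5 = 16+15 = 31
Expected project duration μ = 31 hours. Critical path: Task 2 → Task 3 → Task 5.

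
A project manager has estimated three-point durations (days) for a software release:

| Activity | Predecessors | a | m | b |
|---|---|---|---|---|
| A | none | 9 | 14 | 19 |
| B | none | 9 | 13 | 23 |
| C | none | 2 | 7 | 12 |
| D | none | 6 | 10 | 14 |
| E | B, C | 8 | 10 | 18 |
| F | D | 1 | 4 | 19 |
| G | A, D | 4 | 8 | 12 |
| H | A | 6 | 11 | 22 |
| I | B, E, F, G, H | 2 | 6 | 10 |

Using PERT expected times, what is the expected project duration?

te_A = (9 + 4·14 + 19)/6 = 84/6 = 14
te_B = (9 + 4·13 + 23)/6 = 84/6 = 14
te_C = (2 + 4·7 + 12)/6 = 42/6 = 7
te_D = (6 + 4·10 + 14)/6 = 60/6 = 10
te_E = (8 + 4·10 + 18)/6 = 66/6 = 11
te_F = (1 + 4·4 + 19)/6 = 36/6 = 6
te_G = (4 + 4·8 + 12)/6 = 48/6 = 8
te_H = (6 + 4·11 + 22)/6 = 72/6 = 12
te_I = (2 + 4·6 + 10)/6 = 36/6 = 6

Forward pass:
ES_A = 0; EF_A = 14
ES_B = 0; EF_B = 14
ES_C = 0; EF_C = 7
ES_D = 0; EF_D = 10
ES_E = max(EF_B=14, EF_C=7) = 14; EF_E = 14+11 = 25
ES_F = 10; EF_F = 10+6 = 16
ES_G = max(EF_A=14, EF_D=10) = 14; EF_G = 14+8 = 22
ES_H = 14; EF_H = 14+12 = 26
ES_I = max(EF_B=14, EF_E=25, EF_F=16, EF_G=22, EF_H=26) = 26; EF_I = 26+6 = 32
Expected project duration μ = 32 days. Critical path: A → H → I.

32 days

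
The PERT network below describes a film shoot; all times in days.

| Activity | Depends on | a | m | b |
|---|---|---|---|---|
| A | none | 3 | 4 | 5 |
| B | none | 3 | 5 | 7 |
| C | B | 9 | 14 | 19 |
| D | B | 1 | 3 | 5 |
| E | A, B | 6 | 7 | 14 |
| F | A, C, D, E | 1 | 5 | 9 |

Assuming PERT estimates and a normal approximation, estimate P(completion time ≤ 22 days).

te_A = (3 + 4·4 + 5)/6 = 24/6 = 4; σ²_A = ((5−3)/6)² = 0.111
te_B = (3 + 4·5 + 7)/6 = 30/6 = 5; σ²_B = ((7−3)/6)² = 0.444
te_C = (9 + 4·14 + 19)/6 = 84/6 = 14; σ²_C = ((19−9)/6)² = 2.778
te_D = (1 + 4·3 + 5)/6 = 18/6 = 3; σ²_D = ((5−1)/6)² = 0.444
te_E = (6 + 4·7 + 14)/6 = 48/6 = 8; σ²_E = ((14−6)/6)² = 1.778
te_F = (1 + 4·5 + 9)/6 = 30/6 = 5; σ²_F = ((9−1)/6)² = 1.778

Forward pass:
ES_A = 0; EF_A = 4
ES_B = 0; EF_B = 5
ES_C = 5; EF_C = 5+14 = 19
ES_D = 5; EF_D = 5+3 = 8
ES_E = max(EF_A=4, EF_B=5) = 5; EF_E = 5+8 = 13
ES_F = max(EF_A=4, EF_C=19, EF_D=8, EF_E=13) = 19; EF_F = 19+5 = 24
Expected project duration μ = 24 days. Critical path: B → C → F.

Variance along critical path = 0.444 + 2.778 + 1.778 = 5.000; σ = √5.000 = 2.236 days.
Z = (22 − 24) / 2.236 = -0.894
P(T ≤ 22) = Φ(-0.894) ≈ 0.186

0.186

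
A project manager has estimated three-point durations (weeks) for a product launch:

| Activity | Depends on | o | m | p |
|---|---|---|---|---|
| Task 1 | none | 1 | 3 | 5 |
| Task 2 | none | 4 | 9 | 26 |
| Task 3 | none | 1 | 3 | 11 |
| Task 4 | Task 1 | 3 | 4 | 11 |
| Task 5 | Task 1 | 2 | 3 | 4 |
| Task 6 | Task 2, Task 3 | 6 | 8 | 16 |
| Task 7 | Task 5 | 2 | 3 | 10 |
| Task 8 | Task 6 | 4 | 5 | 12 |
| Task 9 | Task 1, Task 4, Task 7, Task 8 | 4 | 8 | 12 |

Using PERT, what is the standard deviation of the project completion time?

te_Task 1 = (1 + 4·3 + 5)/6 = 18/6 = 3; σ²_Task 1 = ((5−1)/6)² = 0.444
te_Task 2 = (4 + 4·9 + 26)/6 = 66/6 = 11; σ²_Task 2 = ((26−4)/6)² = 13.444
te_Task 3 = (1 + 4·3 + 11)/6 = 24/6 = 4; σ²_Task 3 = ((11−1)/6)² = 2.778
te_Task 4 = (3 + 4·4 + 11)/6 = 30/6 = 5; σ²_Task 4 = ((11−3)/6)² = 1.778
te_Task 5 = (2 + 4·3 + 4)/6 = 18/6 = 3; σ²_Task 5 = ((4−2)/6)² = 0.111
te_Task 6 = (6 + 4·8 + 16)/6 = 54/6 = 9; σ²_Task 6 = ((16−6)/6)² = 2.778
te_Task 7 = (2 + 4·3 + 10)/6 = 24/6 = 4; σ²_Task 7 = ((10−2)/6)² = 1.778
te_Task 8 = (4 + 4·5 + 12)/6 = 36/6 = 6; σ²_Task 8 = ((12−4)/6)² = 1.778
te_Task 9 = (4 + 4·8 + 12)/6 = 48/6 = 8; σ²_Task 9 = ((12−4)/6)² = 1.778

Forward pass:
ES_Task 1 = 0; EF_Task 1 = 3
ES_Task 2 = 0; EF_Task 2 = 11
ES_Task 3 = 0; EF_Task 3 = 4
ES_Task 4 = 3; EF_Task 4 = 3+5 = 8
ES_Task 5 = 3; EF_Task 5 = 3+3 = 6
ES_Task 6 = max(EF_Task 2=11, EF_Task 3=4) = 11; EF_Task 6 = 11+9 = 20
ES_Task 7 = 6; EF_Task 7 = 6+4 = 10
ES_Task 8 = 20; EF_Task 8 = 20+6 = 26
ES_Task 9 = max(EF_Task 1=3, EF_Task 4=8, EF_Task 7=10, EF_Task 8=26) = 26; EF_Task 9 = 26+8 = 34
Expected project duration μ = 34 weeks. Critical path: Task 2 → Task 6 → Task 8 → Task 9.

Variance along critical path = 13.444 + 2.778 + 1.778 + 1.778 = 19.778
σ = √19.778 = 4.447 weeks

4.45 weeks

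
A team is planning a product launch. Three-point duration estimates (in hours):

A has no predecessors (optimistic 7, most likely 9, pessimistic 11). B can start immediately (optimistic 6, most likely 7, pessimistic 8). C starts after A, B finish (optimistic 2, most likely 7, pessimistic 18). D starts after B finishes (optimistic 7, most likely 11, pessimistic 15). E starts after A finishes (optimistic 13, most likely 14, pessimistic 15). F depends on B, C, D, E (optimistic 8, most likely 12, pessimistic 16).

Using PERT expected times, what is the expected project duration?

35 hours

te_A = (7 + 4·9 + 11)/6 = 54/6 = 9
te_B = (6 + 4·7 + 8)/6 = 42/6 = 7
te_C = (2 + 4·7 + 18)/6 = 48/6 = 8
te_D = (7 + 4·11 + 15)/6 = 66/6 = 11
te_E = (13 + 4·14 + 15)/6 = 84/6 = 14
te_F = (8 + 4·12 + 16)/6 = 72/6 = 12

Forward pass:
ES_A = 0; EF_A = 9
ES_B = 0; EF_B = 7
ES_C = max(EF_A=9, EF_B=7) = 9; EF_C = 9+8 = 17
ES_D = 7; EF_D = 7+11 = 18
ES_E = 9; EF_E = 9+14 = 23
ES_F = max(EF_B=7, EF_C=17, EF_D=18, EF_E=23) = 23; EF_F = 23+12 = 35
Expected project duration μ = 35 hours. Critical path: A → E → F.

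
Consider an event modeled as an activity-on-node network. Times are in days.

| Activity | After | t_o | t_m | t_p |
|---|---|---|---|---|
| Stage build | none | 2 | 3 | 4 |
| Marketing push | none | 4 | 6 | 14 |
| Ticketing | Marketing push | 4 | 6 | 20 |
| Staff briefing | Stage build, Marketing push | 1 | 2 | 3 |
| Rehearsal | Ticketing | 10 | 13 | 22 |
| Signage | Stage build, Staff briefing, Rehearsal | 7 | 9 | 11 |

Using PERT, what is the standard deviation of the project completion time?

te_Stage build = (2 + 4·3 + 4)/6 = 18/6 = 3; σ²_Stage build = ((4−2)/6)² = 0.111
te_Marketing push = (4 + 4·6 + 14)/6 = 42/6 = 7; σ²_Marketing push = ((14−4)/6)² = 2.778
te_Ticketing = (4 + 4·6 + 20)/6 = 48/6 = 8; σ²_Ticketing = ((20−4)/6)² = 7.111
te_Staff briefing = (1 + 4·2 + 3)/6 = 12/6 = 2; σ²_Staff briefing = ((3−1)/6)² = 0.111
te_Rehearsal = (10 + 4·13 + 22)/6 = 84/6 = 14; σ²_Rehearsal = ((22−10)/6)² = 4.000
te_Signage = (7 + 4·9 + 11)/6 = 54/6 = 9; σ²_Signage = ((11−7)/6)² = 0.444

Forward pass:
ES_Stage build = 0; EF_Stage build = 3
ES_Marketing push = 0; EF_Marketing push = 7
ES_Ticketing = 7; EF_Ticketing = 7+8 = 15
ES_Staff briefing = max(EF_Stage build=3, EF_Marketing push=7) = 7; EF_Staff briefing = 7+2 = 9
ES_Rehearsal = 15; EF_Rehearsal = 15+14 = 29
ES_Signage = max(EF_Stage build=3, EF_Staff briefing=9, EF_Rehearsal=29) = 29; EF_Signage = 29+9 = 38
Expected project duration μ = 38 days. Critical path: Marketing push → Ticketing → Rehearsal → Signage.

Variance along critical path = 2.778 + 7.111 + 4.000 + 0.444 = 14.333
σ = √14.333 = 3.786 days

3.79 days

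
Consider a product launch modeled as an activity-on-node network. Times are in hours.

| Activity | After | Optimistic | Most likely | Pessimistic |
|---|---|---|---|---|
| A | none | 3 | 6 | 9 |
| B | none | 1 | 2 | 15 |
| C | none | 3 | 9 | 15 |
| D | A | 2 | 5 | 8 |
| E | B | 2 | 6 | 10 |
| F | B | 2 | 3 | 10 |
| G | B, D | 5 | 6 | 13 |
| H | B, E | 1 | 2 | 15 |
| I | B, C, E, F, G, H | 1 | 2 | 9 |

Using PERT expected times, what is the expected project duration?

te_A = (3 + 4·6 + 9)/6 = 36/6 = 6
te_B = (1 + 4·2 + 15)/6 = 24/6 = 4
te_C = (3 + 4·9 + 15)/6 = 54/6 = 9
te_D = (2 + 4·5 + 8)/6 = 30/6 = 5
te_E = (2 + 4·6 + 10)/6 = 36/6 = 6
te_F = (2 + 4·3 + 10)/6 = 24/6 = 4
te_G = (5 + 4·6 + 13)/6 = 42/6 = 7
te_H = (1 + 4·2 + 15)/6 = 24/6 = 4
te_I = (1 + 4·2 + 9)/6 = 18/6 = 3

Forward pass:
ES_A = 0; EF_A = 6
ES_B = 0; EF_B = 4
ES_C = 0; EF_C = 9
ES_D = 6; EF_D = 6+5 = 11
ES_E = 4; EF_E = 4+6 = 10
ES_F = 4; EF_F = 4+4 = 8
ES_G = max(EF_B=4, EF_D=11) = 11; EF_G = 11+7 = 18
ES_H = max(EF_B=4, EF_E=10) = 10; EF_H = 10+4 = 14
ES_I = max(EF_B=4, EF_C=9, EF_E=10, EF_F=8, EF_G=18, EF_H=14) = 18; EF_I = 18+3 = 21
Expected project duration μ = 21 hours. Critical path: A → D → G → I.

21 hours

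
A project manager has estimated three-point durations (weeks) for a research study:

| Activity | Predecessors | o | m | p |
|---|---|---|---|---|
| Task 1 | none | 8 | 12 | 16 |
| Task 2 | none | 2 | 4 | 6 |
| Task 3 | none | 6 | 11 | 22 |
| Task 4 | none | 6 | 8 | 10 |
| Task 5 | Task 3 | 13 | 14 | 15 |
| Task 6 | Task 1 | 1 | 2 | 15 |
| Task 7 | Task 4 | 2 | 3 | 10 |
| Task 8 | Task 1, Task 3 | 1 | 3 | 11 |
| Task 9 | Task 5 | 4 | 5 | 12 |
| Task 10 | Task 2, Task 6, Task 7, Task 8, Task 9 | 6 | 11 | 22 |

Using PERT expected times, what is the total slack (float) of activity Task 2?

te_Task 1 = (8 + 4·12 + 16)/6 = 72/6 = 12
te_Task 2 = (2 + 4·4 + 6)/6 = 24/6 = 4
te_Task 3 = (6 + 4·11 + 22)/6 = 72/6 = 12
te_Task 4 = (6 + 4·8 + 10)/6 = 48/6 = 8
te_Task 5 = (13 + 4·14 + 15)/6 = 84/6 = 14
te_Task 6 = (1 + 4·2 + 15)/6 = 24/6 = 4
te_Task 7 = (2 + 4·3 + 10)/6 = 24/6 = 4
te_Task 8 = (1 + 4·3 + 11)/6 = 24/6 = 4
te_Task 9 = (4 + 4·5 + 12)/6 = 36/6 = 6
te_Task 10 = (6 + 4·11 + 22)/6 = 72/6 = 12

Forward pass:
ES_Task 1 = 0; EF_Task 1 = 12
ES_Task 2 = 0; EF_Task 2 = 4
ES_Task 3 = 0; EF_Task 3 = 12
ES_Task 4 = 0; EF_Task 4 = 8
ES_Task 5 = 12; EF_Task 5 = 12+14 = 26
ES_Task 6 = 12; EF_Task 6 = 12+4 = 16
ES_Task 7 = 8; EF_Task 7 = 8+4 = 12
ES_Task 8 = max(EF_Task 1=12, EF_Task 3=12) = 12; EF_Task 8 = 12+4 = 16
ES_Task 9 = 26; EF_Task 9 = 26+6 = 32
ES_Task 10 = max(EF_Task 2=4, EF_Task 6=16, EF_Task 7=12, EF_Task 8=16, EF_Task 9=32) = 32; EF_Task 10 = 32+12 = 44
Expected project duration μ = 44 weeks. Critical path: Task 3 → Task 5 → Task 9 → Task 10.

Backward pass:
LF_Task 10 = 44; LS_Task 10 = 44−12 = 32
LF_Task 9 = LS_Task 10 = 32; LS_Task 9 = 32−6 = 26
LF_Task 8 = LS_Task 10 = 32; LS_Task 8 = 32−4 = 28
LF_Task 7 = LS_Task 10 = 32; LS_Task 7 = 32−4 = 28
LF_Task 6 = LS_Task 10 = 32; LS_Task 6 = 32−4 = 28
LF_Task 5 = LS_Task 9 = 26; LS_Task 5 = 26−14 = 12
LF_Task 4 = LS_Task 7 = 28; LS_Task 4 = 28−8 = 20
LF_Task 3 = min(LS_Task 5=12, LS_Task 8=28) = 12; LS_Task 3 = 12−12 = 0
LF_Task 2 = LS_Task 10 = 32; LS_Task 2 = 32−4 = 28
LF_Task 1 = min(LS_Task 6=28, LS_Task 8=28) = 28; LS_Task 1 = 28−12 = 16
Slack_Task 2 = LS_Task 2 − ES_Task 2 = 28 − 0 = 28

28 weeks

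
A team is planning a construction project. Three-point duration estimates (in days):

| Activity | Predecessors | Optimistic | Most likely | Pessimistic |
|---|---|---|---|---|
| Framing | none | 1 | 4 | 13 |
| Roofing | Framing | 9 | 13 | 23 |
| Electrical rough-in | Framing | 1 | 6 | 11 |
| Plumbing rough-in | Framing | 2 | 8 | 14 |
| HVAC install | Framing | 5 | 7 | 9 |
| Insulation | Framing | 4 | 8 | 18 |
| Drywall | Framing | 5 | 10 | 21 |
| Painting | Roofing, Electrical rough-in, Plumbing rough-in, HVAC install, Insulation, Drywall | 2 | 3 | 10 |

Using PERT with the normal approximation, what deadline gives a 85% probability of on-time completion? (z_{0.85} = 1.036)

te_Framing = (1 + 4·4 + 13)/6 = 30/6 = 5; σ²_Framing = ((13−1)/6)² = 4.000
te_Roofing = (9 + 4·13 + 23)/6 = 84/6 = 14; σ²_Roofing = ((23−9)/6)² = 5.444
te_Electrical rough-in = (1 + 4·6 + 11)/6 = 36/6 = 6; σ²_Electrical rough-in = ((11−1)/6)² = 2.778
te_Plumbing rough-in = (2 + 4·8 + 14)/6 = 48/6 = 8; σ²_Plumbing rough-in = ((14−2)/6)² = 4.000
te_HVAC install = (5 + 4·7 + 9)/6 = 42/6 = 7; σ²_HVAC install = ((9−5)/6)² = 0.444
te_Insulation = (4 + 4·8 + 18)/6 = 54/6 = 9; σ²_Insulation = ((18−4)/6)² = 5.444
te_Drywall = (5 + 4·10 + 21)/6 = 66/6 = 11; σ²_Drywall = ((21−5)/6)² = 7.111
te_Painting = (2 + 4·3 + 10)/6 = 24/6 = 4; σ²_Painting = ((10−2)/6)² = 1.778

Forward pass:
ES_Framing = 0; EF_Framing = 5
ES_Roofing = 5; EF_Roofing = 5+14 = 19
ES_Electrical rough-in = 5; EF_Electrical rough-in = 5+6 = 11
ES_Plumbing rough-in = 5; EF_Plumbing rough-in = 5+8 = 13
ES_HVAC install = 5; EF_HVAC install = 5+7 = 12
ES_Insulation = 5; EF_Insulation = 5+9 = 14
ES_Drywall = 5; EF_Drywall = 5+11 = 16
ES_Painting = max(EF_Roofing=19, EF_Electrical rough-in=11, EF_Plumbing rough-in=13, EF_HVAC install=12, EF_Insulation=14, EF_Drywall=16) = 19; EF_Painting = 19+4 = 23
Expected project duration μ = 23 days. Critical path: Framing → Roofing → Painting.

Variance along critical path = 4.000 + 5.444 + 1.778 = 11.222; σ = 3.350 days.
D = μ + z·σ = 23 + 1.036·3.350 = 26.5 days

26.5 days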